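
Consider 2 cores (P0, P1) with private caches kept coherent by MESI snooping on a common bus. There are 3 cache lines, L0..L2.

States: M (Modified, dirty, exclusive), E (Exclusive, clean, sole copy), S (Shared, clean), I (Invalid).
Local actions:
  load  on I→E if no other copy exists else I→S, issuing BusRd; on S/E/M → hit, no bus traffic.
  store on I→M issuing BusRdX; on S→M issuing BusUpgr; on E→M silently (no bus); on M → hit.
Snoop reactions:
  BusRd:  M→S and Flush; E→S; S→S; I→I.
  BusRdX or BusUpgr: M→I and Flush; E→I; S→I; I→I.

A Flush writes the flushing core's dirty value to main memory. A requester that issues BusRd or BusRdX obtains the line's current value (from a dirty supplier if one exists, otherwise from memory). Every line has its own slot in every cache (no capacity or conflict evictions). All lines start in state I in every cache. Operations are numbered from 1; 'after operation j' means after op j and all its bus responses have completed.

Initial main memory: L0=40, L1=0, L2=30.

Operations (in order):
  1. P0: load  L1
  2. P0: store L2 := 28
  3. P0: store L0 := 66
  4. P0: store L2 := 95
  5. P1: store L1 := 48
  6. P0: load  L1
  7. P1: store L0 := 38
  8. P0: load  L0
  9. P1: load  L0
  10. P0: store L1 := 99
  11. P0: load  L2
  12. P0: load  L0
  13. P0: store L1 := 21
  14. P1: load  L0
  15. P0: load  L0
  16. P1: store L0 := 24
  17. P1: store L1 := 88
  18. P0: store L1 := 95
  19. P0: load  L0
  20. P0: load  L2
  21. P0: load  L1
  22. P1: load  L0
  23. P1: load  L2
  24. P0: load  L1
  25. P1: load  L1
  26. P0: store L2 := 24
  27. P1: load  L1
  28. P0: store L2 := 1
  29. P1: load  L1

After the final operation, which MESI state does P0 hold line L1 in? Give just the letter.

state = S

step 1: P0: load  L1  ⟶  EI  (L1)  txn=BusRd  M[L1]=0
step 2: P0: store L2 := 28  ⟶  MI  (L2)  txn=BusRdX  M[L2]=30
step 3: P0: store L0 := 66  ⟶  MI  (L0)  txn=BusRdX  M[L0]=40
step 4: P0: store L2 := 95  ⟶  MI  (L2)  txn=∅  M[L2]=30
step 5: P1: store L1 := 48  ⟶  IM  (L1)  txn=BusRdX  M[L1]=0
step 6: P0: load  L1  ⟶  SS  (L1)  txn=BusRd+Flush  M[L1]=48
step 7: P1: store L0 := 38  ⟶  IM  (L0)  txn=BusRdX+Flush  M[L0]=66
step 8: P0: load  L0  ⟶  SS  (L0)  txn=BusRd+Flush  M[L0]=38
step 9: P1: load  L0  ⟶  SS  (L0)  txn=∅  M[L0]=38
step 10: P0: store L1 := 99  ⟶  MI  (L1)  txn=BusUpgr  M[L1]=48
step 11: P0: load  L2  ⟶  MI  (L2)  txn=∅  M[L2]=30
step 12: P0: load  L0  ⟶  SS  (L0)  txn=∅  M[L0]=38
step 13: P0: store L1 := 21  ⟶  MI  (L1)  txn=∅  M[L1]=48
step 14: P1: load  L0  ⟶  SS  (L0)  txn=∅  M[L0]=38
step 15: P0: load  L0  ⟶  SS  (L0)  txn=∅  M[L0]=38
step 16: P1: store L0 := 24  ⟶  IM  (L0)  txn=BusUpgr  M[L0]=38
step 17: P1: store L1 := 88  ⟶  IM  (L1)  txn=BusRdX+Flush  M[L1]=21
step 18: P0: store L1 := 95  ⟶  MI  (L1)  txn=BusRdX+Flush  M[L1]=88
step 19: P0: load  L0  ⟶  SS  (L0)  txn=BusRd+Flush  M[L0]=24
step 20: P0: load  L2  ⟶  MI  (L2)  txn=∅  M[L2]=30
step 21: P0: load  L1  ⟶  MI  (L1)  txn=∅  M[L1]=88
step 22: P1: load  L0  ⟶  SS  (L0)  txn=∅  M[L0]=24
step 23: P1: load  L2  ⟶  SS  (L2)  txn=BusRd+Flush  M[L2]=95
step 24: P0: load  L1  ⟶  MI  (L1)  txn=∅  M[L1]=88
step 25: P1: load  L1  ⟶  SS  (L1)  txn=BusRd+Flush  M[L1]=95
step 26: P0: store L2 := 24  ⟶  MI  (L2)  txn=BusUpgr  M[L2]=95
step 27: P1: load  L1  ⟶  SS  (L1)  txn=∅  M[L1]=95
step 28: P0: store L2 := 1  ⟶  MI  (L2)  txn=∅  M[L2]=95
step 29: P1: load  L1  ⟶  SS  (L1)  txn=∅  M[L1]=95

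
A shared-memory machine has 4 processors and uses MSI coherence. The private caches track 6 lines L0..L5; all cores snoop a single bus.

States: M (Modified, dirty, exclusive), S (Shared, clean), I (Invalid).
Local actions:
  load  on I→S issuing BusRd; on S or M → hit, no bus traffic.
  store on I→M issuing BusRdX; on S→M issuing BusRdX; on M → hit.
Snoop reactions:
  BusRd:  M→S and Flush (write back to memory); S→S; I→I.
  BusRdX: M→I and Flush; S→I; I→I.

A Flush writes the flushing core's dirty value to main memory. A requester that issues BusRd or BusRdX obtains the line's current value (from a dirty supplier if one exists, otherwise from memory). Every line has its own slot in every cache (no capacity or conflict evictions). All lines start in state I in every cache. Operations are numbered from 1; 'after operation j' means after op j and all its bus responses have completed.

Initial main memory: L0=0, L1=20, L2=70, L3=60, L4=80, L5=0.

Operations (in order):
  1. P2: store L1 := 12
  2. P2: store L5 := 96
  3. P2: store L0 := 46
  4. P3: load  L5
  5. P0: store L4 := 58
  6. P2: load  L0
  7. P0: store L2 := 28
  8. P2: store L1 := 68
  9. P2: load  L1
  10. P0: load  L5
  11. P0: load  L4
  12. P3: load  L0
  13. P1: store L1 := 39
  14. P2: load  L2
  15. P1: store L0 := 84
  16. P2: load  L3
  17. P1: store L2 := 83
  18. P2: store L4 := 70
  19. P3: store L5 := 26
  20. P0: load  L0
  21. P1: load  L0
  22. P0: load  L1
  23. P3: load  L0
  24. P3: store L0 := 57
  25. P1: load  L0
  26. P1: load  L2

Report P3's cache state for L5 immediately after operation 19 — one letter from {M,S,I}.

state = M

  op1 P2: store L1 := 12 → I/I/M/I on L1; bus BusRdX; mem=20
  op2 P2: store L5 := 96 → I/I/M/I on L5; bus BusRdX; mem=0
  op3 P2: store L0 := 46 → I/I/M/I on L0; bus BusRdX; mem=0
  op4 P3: load  L5 → I/I/S/S on L5; bus BusRd Flush; mem=96
  op5 P0: store L4 := 58 → M/I/I/I on L4; bus BusRdX; mem=80
  op6 P2: load  L0 → I/I/M/I on L0; bus (none); mem=0
  op7 P0: store L2 := 28 → M/I/I/I on L2; bus BusRdX; mem=70
  op8 P2: store L1 := 68 → I/I/M/I on L1; bus (none); mem=20
  op9 P2: load  L1 → I/I/M/I on L1; bus (none); mem=20
  op10 P0: load  L5 → S/I/S/S on L5; bus BusRd; mem=96
  op11 P0: load  L4 → M/I/I/I on L4; bus (none); mem=80
  op12 P3: load  L0 → I/I/S/S on L0; bus BusRd Flush; mem=46
  op13 P1: store L1 := 39 → I/M/I/I on L1; bus BusRdX Flush; mem=68
  op14 P2: load  L2 → S/I/S/I on L2; bus BusRd Flush; mem=28
  op15 P1: store L0 := 84 → I/M/I/I on L0; bus BusRdX; mem=46
  op16 P2: load  L3 → I/I/S/I on L3; bus BusRd; mem=60
  op17 P1: store L2 := 83 → I/M/I/I on L2; bus BusRdX; mem=28
  op18 P2: store L4 := 70 → I/I/M/I on L4; bus BusRdX Flush; mem=58
  op19 P3: store L5 := 26 → I/I/I/M on L5; bus BusRdX; mem=96
  op20 P0: load  L0 → S/S/I/I on L0; bus BusRd Flush; mem=84
  op21 P1: load  L0 → S/S/I/I on L0; bus (none); mem=84
  op22 P0: load  L1 → S/S/I/I on L1; bus BusRd Flush; mem=39
  op23 P3: load  L0 → S/S/I/S on L0; bus BusRd; mem=84
  op24 P3: store L0 := 57 → I/I/I/M on L0; bus BusRdX; mem=84
  op25 P1: load  L0 → I/S/I/S on L0; bus BusRd Flush; mem=57
  op26 P1: load  L2 → I/M/I/I on L2; bus (none); mem=28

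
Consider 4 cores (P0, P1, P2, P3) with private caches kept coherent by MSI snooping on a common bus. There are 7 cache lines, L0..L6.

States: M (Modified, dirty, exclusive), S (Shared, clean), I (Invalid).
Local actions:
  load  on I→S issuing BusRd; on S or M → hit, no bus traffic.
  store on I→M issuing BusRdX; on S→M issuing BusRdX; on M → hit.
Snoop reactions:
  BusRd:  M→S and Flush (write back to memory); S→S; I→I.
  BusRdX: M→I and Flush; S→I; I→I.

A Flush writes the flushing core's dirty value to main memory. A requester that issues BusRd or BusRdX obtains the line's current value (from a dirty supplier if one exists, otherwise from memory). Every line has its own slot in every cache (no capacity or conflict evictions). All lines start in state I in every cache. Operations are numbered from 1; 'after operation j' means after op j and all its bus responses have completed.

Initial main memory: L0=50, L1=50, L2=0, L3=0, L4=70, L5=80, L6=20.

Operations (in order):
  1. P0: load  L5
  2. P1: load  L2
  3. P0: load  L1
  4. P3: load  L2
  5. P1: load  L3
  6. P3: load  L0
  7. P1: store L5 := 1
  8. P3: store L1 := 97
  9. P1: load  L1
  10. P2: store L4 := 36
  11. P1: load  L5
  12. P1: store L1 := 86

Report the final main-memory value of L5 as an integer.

  op1 P0: load  L5 → S/I/I/I on L5; bus BusRd; mem=80
  op2 P1: load  L2 → I/S/I/I on L2; bus BusRd; mem=0
  op3 P0: load  L1 → S/I/I/I on L1; bus BusRd; mem=50
  op4 P3: load  L2 → I/S/I/S on L2; bus BusRd; mem=0
  op5 P1: load  L3 → I/S/I/I on L3; bus BusRd; mem=0
  op6 P3: load  L0 → I/I/I/S on L0; bus BusRd; mem=50
  op7 P1: store L5 := 1 → I/M/I/I on L5; bus BusRdX; mem=80
  op8 P3: store L1 := 97 → I/I/I/M on L1; bus BusRdX; mem=50
  op9 P1: load  L1 → I/S/I/S on L1; bus BusRd Flush; mem=97
  op10 P2: store L4 := 36 → I/I/M/I on L4; bus BusRdX; mem=70
  op11 P1: load  L5 → I/M/I/I on L5; bus (none); mem=80
  op12 P1: store L1 := 86 → I/M/I/I on L1; bus BusRdX; mem=97

memory[L5] = 80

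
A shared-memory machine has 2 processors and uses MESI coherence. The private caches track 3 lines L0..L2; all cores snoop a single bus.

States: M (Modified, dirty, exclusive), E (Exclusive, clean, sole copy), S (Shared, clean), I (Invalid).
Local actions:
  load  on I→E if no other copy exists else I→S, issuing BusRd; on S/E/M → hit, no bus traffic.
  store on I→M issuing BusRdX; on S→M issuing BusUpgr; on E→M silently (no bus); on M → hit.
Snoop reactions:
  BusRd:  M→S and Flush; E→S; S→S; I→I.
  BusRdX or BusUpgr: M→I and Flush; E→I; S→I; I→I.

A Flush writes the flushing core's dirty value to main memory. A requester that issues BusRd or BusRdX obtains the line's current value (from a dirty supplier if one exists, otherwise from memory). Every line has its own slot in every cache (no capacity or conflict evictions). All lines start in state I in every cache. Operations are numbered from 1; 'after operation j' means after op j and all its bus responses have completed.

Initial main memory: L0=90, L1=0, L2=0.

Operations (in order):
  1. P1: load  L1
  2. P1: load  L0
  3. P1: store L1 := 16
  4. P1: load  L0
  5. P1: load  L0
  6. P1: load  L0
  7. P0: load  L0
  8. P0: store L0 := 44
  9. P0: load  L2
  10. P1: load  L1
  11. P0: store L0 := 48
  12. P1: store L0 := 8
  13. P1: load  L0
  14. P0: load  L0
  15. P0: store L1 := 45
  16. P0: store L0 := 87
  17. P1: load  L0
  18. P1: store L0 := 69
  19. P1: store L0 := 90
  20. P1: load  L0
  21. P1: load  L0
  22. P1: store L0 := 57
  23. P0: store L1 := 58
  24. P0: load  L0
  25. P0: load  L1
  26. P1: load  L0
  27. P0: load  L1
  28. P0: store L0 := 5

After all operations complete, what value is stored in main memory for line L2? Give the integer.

step 1: P1: load  L1  ⟶  IE  (L1)  txn=BusRd  M[L1]=0
step 2: P1: load  L0  ⟶  IE  (L0)  txn=BusRd  M[L0]=90
step 3: P1: store L1 := 16  ⟶  IM  (L1)  txn=∅  M[L1]=0
step 4: P1: load  L0  ⟶  IE  (L0)  txn=∅  M[L0]=90
step 5: P1: load  L0  ⟶  IE  (L0)  txn=∅  M[L0]=90
step 6: P1: load  L0  ⟶  IE  (L0)  txn=∅  M[L0]=90
step 7: P0: load  L0  ⟶  SS  (L0)  txn=BusRd  M[L0]=90
step 8: P0: store L0 := 44  ⟶  MI  (L0)  txn=BusUpgr  M[L0]=90
step 9: P0: load  L2  ⟶  EI  (L2)  txn=BusRd  M[L2]=0
step 10: P1: load  L1  ⟶  IM  (L1)  txn=∅  M[L1]=0
step 11: P0: store L0 := 48  ⟶  MI  (L0)  txn=∅  M[L0]=90
step 12: P1: store L0 := 8  ⟶  IM  (L0)  txn=BusRdX+Flush  M[L0]=48
step 13: P1: load  L0  ⟶  IM  (L0)  txn=∅  M[L0]=48
step 14: P0: load  L0  ⟶  SS  (L0)  txn=BusRd+Flush  M[L0]=8
step 15: P0: store L1 := 45  ⟶  MI  (L1)  txn=BusRdX+Flush  M[L1]=16
step 16: P0: store L0 := 87  ⟶  MI  (L0)  txn=BusUpgr  M[L0]=8
step 17: P1: load  L0  ⟶  SS  (L0)  txn=BusRd+Flush  M[L0]=87
step 18: P1: store L0 := 69  ⟶  IM  (L0)  txn=BusUpgr  M[L0]=87
step 19: P1: store L0 := 90  ⟶  IM  (L0)  txn=∅  M[L0]=87
step 20: P1: load  L0  ⟶  IM  (L0)  txn=∅  M[L0]=87
step 21: P1: load  L0  ⟶  IM  (L0)  txn=∅  M[L0]=87
step 22: P1: store L0 := 57  ⟶  IM  (L0)  txn=∅  M[L0]=87
step 23: P0: store L1 := 58  ⟶  MI  (L1)  txn=∅  M[L1]=16
step 24: P0: load  L0  ⟶  SS  (L0)  txn=BusRd+Flush  M[L0]=57
step 25: P0: load  L1  ⟶  MI  (L1)  txn=∅  M[L1]=16
step 26: P1: load  L0  ⟶  SS  (L0)  txn=∅  M[L0]=57
step 27: P0: load  L1  ⟶  MI  (L1)  txn=∅  M[L1]=16
step 28: P0: store L0 := 5  ⟶  MI  (L0)  txn=BusUpgr  M[L0]=57

memory[L2] = 0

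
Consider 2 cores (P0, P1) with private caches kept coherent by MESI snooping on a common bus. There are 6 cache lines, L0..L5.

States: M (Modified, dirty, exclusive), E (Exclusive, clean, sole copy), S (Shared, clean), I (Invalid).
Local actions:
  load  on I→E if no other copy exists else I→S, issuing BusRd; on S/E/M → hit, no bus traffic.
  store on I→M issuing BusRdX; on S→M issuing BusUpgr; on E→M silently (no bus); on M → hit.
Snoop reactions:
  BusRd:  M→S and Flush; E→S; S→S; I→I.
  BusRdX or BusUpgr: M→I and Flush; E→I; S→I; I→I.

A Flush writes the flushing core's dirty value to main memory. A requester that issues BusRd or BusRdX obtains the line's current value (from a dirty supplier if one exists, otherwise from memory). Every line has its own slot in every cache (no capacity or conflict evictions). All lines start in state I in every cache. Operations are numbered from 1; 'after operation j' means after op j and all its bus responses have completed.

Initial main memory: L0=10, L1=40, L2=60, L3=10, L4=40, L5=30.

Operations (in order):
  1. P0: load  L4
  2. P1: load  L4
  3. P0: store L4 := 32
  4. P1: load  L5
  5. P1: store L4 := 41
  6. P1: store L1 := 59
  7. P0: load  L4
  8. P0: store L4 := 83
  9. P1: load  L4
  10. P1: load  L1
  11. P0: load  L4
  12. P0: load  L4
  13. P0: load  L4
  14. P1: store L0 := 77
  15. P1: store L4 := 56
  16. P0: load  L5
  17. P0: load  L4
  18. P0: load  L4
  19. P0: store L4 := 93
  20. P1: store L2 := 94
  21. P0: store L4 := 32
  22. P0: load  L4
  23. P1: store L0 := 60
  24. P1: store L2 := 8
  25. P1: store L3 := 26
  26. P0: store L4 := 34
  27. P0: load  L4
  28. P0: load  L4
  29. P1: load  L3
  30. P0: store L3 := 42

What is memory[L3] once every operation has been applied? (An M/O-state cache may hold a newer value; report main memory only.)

memory[L3] = 26

[1] P0: load  L4 | P0:E(40), P1:I | bus: BusRd
[2] P1: load  L4 | P0:S(40), P1:S(40) | bus: BusRd
[3] P0: store L4 := 32 | P0:M(32), P1:I | bus: BusUpgr
[4] P1: load  L5 | P0:I, P1:E(30) | bus: BusRd
[5] P1: store L4 := 41 | P0:I, P1:M(41) | bus: BusRdX,Flush
[6] P1: store L1 := 59 | P0:I, P1:M(59) | bus: BusRdX
[7] P0: load  L4 | P0:S(41), P1:S(41) | bus: BusRd,Flush
[8] P0: store L4 := 83 | P0:M(83), P1:I | bus: BusUpgr
[9] P1: load  L4 | P0:S(83), P1:S(83) | bus: BusRd,Flush
[10] P1: load  L1 | P0:I, P1:M(59) | bus: none
[11] P0: load  L4 | P0:S(83), P1:S(83) | bus: none
[12] P0: load  L4 | P0:S(83), P1:S(83) | bus: none
[13] P0: load  L4 | P0:S(83), P1:S(83) | bus: none
[14] P1: store L0 := 77 | P0:I, P1:M(77) | bus: BusRdX
[15] P1: store L4 := 56 | P0:I, P1:M(56) | bus: BusUpgr
[16] P0: load  L5 | P0:S(30), P1:S(30) | bus: BusRd
[17] P0: load  L4 | P0:S(56), P1:S(56) | bus: BusRd,Flush
[18] P0: load  L4 | P0:S(56), P1:S(56) | bus: none
[19] P0: store L4 := 93 | P0:M(93), P1:I | bus: BusUpgr
[20] P1: store L2 := 94 | P0:I, P1:M(94) | bus: BusRdX
[21] P0: store L4 := 32 | P0:M(32), P1:I | bus: none
[22] P0: load  L4 | P0:M(32), P1:I | bus: none
[23] P1: store L0 := 60 | P0:I, P1:M(60) | bus: none
[24] P1: store L2 := 8 | P0:I, P1:M(8) | bus: none
[25] P1: store L3 := 26 | P0:I, P1:M(26) | bus: BusRdX
[26] P0: store L4 := 34 | P0:M(34), P1:I | bus: none
[27] P0: load  L4 | P0:M(34), P1:I | bus: none
[28] P0: load  L4 | P0:M(34), P1:I | bus: none
[29] P1: load  L3 | P0:I, P1:M(26) | bus: none
[30] P0: store L3 := 42 | P0:M(42), P1:I | bus: BusRdX,Flush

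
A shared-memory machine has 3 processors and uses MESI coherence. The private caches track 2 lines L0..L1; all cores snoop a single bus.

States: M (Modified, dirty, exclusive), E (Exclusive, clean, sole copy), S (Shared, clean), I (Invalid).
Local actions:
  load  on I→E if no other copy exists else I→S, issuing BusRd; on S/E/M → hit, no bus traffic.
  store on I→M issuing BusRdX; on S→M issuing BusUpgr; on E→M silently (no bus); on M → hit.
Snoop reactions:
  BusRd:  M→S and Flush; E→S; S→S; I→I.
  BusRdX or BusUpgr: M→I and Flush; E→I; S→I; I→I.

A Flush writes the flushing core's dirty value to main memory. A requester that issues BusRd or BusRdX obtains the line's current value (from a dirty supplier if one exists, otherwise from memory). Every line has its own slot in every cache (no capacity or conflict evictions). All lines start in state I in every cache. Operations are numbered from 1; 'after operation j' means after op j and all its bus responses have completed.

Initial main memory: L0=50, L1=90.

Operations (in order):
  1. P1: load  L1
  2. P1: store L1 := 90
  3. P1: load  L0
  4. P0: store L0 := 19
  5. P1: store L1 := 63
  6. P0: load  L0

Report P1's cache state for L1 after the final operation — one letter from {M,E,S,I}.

state = M

1. P1: load  L1  bus=[BusRd]  L1: P0=I P1=E P2=I  mem[L1]=90
2. P1: store L1 := 90  bus=[-]  L1: P0=I P1=M P2=I  mem[L1]=90
3. P1: load  L0  bus=[BusRd]  L0: P0=I P1=E P2=I  mem[L0]=50
4. P0: store L0 := 19  bus=[BusRdX]  L0: P0=M P1=I P2=I  mem[L0]=50
5. P1: store L1 := 63  bus=[-]  L1: P0=I P1=M P2=I  mem[L1]=90
6. P0: load  L0  bus=[-]  L0: P0=M P1=I P2=I  mem[L0]=50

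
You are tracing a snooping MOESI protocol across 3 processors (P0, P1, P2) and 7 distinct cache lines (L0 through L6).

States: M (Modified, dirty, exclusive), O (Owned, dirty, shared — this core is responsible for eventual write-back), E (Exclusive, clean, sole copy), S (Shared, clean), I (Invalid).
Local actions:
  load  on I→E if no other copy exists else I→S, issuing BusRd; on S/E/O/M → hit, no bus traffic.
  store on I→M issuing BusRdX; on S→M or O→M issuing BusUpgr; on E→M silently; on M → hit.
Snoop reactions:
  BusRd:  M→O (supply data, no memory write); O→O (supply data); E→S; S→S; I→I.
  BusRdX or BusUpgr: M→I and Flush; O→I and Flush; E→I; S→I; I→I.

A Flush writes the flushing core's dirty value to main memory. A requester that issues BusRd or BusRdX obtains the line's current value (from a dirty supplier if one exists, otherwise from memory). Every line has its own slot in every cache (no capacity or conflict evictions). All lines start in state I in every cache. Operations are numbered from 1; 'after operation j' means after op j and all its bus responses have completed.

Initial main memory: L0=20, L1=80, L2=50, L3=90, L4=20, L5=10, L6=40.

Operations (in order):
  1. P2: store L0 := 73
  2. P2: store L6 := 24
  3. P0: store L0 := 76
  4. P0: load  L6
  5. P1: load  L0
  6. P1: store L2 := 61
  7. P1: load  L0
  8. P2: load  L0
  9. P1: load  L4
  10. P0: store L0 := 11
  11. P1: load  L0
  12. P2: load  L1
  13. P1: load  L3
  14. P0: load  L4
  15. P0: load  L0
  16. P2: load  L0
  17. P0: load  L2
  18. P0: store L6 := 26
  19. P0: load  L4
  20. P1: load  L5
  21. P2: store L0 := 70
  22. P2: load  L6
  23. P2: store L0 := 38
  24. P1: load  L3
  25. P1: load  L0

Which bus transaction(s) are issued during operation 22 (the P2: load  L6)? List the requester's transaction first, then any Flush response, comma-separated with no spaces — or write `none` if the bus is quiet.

  op1 P2: store L0 := 73 → I/I/M on L0; bus BusRdX; mem=20
  op2 P2: store L6 := 24 → I/I/M on L6; bus BusRdX; mem=40
  op3 P0: store L0 := 76 → M/I/I on L0; bus BusRdX Flush; mem=73
  op4 P0: load  L6 → S/I/O on L6; bus BusRd; mem=40
  op5 P1: load  L0 → O/S/I on L0; bus BusRd; mem=73
  op6 P1: store L2 := 61 → I/M/I on L2; bus BusRdX; mem=50
  op7 P1: load  L0 → O/S/I on L0; bus (none); mem=73
  op8 P2: load  L0 → O/S/S on L0; bus BusRd; mem=73
  op9 P1: load  L4 → I/E/I on L4; bus BusRd; mem=20
  op10 P0: store L0 := 11 → M/I/I on L0; bus BusUpgr; mem=73
  op11 P1: load  L0 → O/S/I on L0; bus BusRd; mem=73
  op12 P2: load  L1 → I/I/E on L1; bus BusRd; mem=80
  op13 P1: load  L3 → I/E/I on L3; bus BusRd; mem=90
  op14 P0: load  L4 → S/S/I on L4; bus BusRd; mem=20
  op15 P0: load  L0 → O/S/I on L0; bus (none); mem=73
  op16 P2: load  L0 → O/S/S on L0; bus BusRd; mem=73
  op17 P0: load  L2 → S/O/I on L2; bus BusRd; mem=50
  op18 P0: store L6 := 26 → M/I/I on L6; bus BusUpgr Flush; mem=24
  op19 P0: load  L4 → S/S/I on L4; bus (none); mem=20
  op20 P1: load  L5 → I/E/I on L5; bus BusRd; mem=10
  op21 P2: store L0 := 70 → I/I/M on L0; bus BusUpgr Flush; mem=11
  op22 P2: load  L6 → O/I/S on L6; bus BusRd; mem=24
  op23 P2: store L0 := 38 → I/I/M on L0; bus (none); mem=11
  op24 P1: load  L3 → I/E/I on L3; bus (none); mem=90
  op25 P1: load  L0 → I/S/O on L0; bus BusRd; mem=11

bus = BusRd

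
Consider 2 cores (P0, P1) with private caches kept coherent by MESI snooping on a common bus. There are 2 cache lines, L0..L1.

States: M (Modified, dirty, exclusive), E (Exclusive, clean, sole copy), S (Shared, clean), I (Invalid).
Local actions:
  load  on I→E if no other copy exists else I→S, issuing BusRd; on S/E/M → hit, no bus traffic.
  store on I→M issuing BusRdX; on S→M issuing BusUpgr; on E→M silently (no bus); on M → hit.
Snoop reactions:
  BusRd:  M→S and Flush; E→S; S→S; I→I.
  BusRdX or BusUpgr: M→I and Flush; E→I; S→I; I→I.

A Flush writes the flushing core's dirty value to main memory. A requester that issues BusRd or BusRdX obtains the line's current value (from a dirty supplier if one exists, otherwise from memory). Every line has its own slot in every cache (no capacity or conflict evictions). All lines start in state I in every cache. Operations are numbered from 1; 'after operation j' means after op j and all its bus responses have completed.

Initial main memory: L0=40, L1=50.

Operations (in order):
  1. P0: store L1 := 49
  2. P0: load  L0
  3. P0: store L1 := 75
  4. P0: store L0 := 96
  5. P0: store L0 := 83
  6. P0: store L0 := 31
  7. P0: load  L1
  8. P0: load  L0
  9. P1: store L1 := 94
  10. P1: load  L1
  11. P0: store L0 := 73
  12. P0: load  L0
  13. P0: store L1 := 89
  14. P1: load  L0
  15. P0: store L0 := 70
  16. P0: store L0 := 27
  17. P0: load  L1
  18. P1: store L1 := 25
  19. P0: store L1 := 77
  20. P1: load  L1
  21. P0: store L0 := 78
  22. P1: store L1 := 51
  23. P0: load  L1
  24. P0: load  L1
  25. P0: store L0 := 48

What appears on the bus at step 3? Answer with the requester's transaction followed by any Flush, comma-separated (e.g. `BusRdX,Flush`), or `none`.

bus = none

  op1 P0: store L1 := 49 → M/I on L1; bus BusRdX; mem=50
  op2 P0: load  L0 → E/I on L0; bus BusRd; mem=40
  op3 P0: store L1 := 75 → M/I on L1; bus (none); mem=50
  op4 P0: store L0 := 96 → M/I on L0; bus (none); mem=40
  op5 P0: store L0 := 83 → M/I on L0; bus (none); mem=40
  op6 P0: store L0 := 31 → M/I on L0; bus (none); mem=40
  op7 P0: load  L1 → M/I on L1; bus (none); mem=50
  op8 P0: load  L0 → M/I on L0; bus (none); mem=40
  op9 P1: store L1 := 94 → I/M on L1; bus BusRdX Flush; mem=75
  op10 P1: load  L1 → I/M on L1; bus (none); mem=75
  op11 P0: store L0 := 73 → M/I on L0; bus (none); mem=40
  op12 P0: load  L0 → M/I on L0; bus (none); mem=40
  op13 P0: store L1 := 89 → M/I on L1; bus BusRdX Flush; mem=94
  op14 P1: load  L0 → S/S on L0; bus BusRd Flush; mem=73
  op15 P0: store L0 := 70 → M/I on L0; bus BusUpgr; mem=73
  op16 P0: store L0 := 27 → M/I on L0; bus (none); mem=73
  op17 P0: load  L1 → M/I on L1; bus (none); mem=94
  op18 P1: store L1 := 25 → I/M on L1; bus BusRdX Flush; mem=89
  op19 P0: store L1 := 77 → M/I on L1; bus BusRdX Flush; mem=25
  op20 P1: load  L1 → S/S on L1; bus BusRd Flush; mem=77
  op21 P0: store L0 := 78 → M/I on L0; bus (none); mem=73
  op22 P1: store L1 := 51 → I/M on L1; bus BusUpgr; mem=77
  op23 P0: load  L1 → S/S on L1; bus BusRd Flush; mem=51
  op24 P0: load  L1 → S/S on L1; bus (none); mem=51
  op25 P0: store L0 := 48 → M/I on L0; bus (none); mem=73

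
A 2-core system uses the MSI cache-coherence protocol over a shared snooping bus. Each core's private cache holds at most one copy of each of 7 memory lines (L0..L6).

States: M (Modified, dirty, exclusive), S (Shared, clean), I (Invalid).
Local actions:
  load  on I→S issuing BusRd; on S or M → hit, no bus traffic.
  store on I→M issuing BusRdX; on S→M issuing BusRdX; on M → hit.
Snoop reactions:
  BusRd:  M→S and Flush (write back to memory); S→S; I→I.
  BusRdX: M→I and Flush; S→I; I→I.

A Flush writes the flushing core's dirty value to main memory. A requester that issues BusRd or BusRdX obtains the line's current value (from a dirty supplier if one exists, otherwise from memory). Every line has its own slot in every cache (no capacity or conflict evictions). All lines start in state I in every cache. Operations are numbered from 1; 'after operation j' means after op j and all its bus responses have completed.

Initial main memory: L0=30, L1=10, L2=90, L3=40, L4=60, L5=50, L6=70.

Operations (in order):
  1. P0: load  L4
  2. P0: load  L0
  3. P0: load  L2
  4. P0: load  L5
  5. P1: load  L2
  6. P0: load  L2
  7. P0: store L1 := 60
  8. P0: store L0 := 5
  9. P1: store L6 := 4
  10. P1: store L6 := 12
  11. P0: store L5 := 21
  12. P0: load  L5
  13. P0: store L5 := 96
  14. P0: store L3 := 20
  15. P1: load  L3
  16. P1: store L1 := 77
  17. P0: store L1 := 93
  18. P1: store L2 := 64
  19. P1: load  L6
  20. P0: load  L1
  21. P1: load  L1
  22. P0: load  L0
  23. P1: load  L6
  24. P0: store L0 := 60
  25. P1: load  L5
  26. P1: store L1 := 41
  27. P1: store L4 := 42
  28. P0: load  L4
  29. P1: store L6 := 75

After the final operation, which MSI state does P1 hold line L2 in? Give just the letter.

state = M

1. P0: load  L4  bus=[BusRd]  L4: P0=S P1=I  mem[L4]=60
2. P0: load  L0  bus=[BusRd]  L0: P0=S P1=I  mem[L0]=30
3. P0: load  L2  bus=[BusRd]  L2: P0=S P1=I  mem[L2]=90
4. P0: load  L5  bus=[BusRd]  L5: P0=S P1=I  mem[L5]=50
5. P1: load  L2  bus=[BusRd]  L2: P0=S P1=S  mem[L2]=90
6. P0: load  L2  bus=[-]  L2: P0=S P1=S  mem[L2]=90
7. P0: store L1 := 60  bus=[BusRdX]  L1: P0=M P1=I  mem[L1]=10
8. P0: store L0 := 5  bus=[BusRdX]  L0: P0=M P1=I  mem[L0]=30
9. P1: store L6 := 4  bus=[BusRdX]  L6: P0=I P1=M  mem[L6]=70
10. P1: store L6 := 12  bus=[-]  L6: P0=I P1=M  mem[L6]=70
11. P0: store L5 := 21  bus=[BusRdX]  L5: P0=M P1=I  mem[L5]=50
12. P0: load  L5  bus=[-]  L5: P0=M P1=I  mem[L5]=50
13. P0: store L5 := 96  bus=[-]  L5: P0=M P1=I  mem[L5]=50
14. P0: store L3 := 20  bus=[BusRdX]  L3: P0=M P1=I  mem[L3]=40
15. P1: load  L3  bus=[BusRd,Flush]  L3: P0=S P1=S  mem[L3]=20
16. P1: store L1 := 77  bus=[BusRdX,Flush]  L1: P0=I P1=M  mem[L1]=60
17. P0: store L1 := 93  bus=[BusRdX,Flush]  L1: P0=M P1=I  mem[L1]=77
18. P1: store L2 := 64  bus=[BusRdX]  L2: P0=I P1=M  mem[L2]=90
19. P1: load  L6  bus=[-]  L6: P0=I P1=M  mem[L6]=70
20. P0: load  L1  bus=[-]  L1: P0=M P1=I  mem[L1]=77
21. P1: load  L1  bus=[BusRd,Flush]  L1: P0=S P1=S  mem[L1]=93
22. P0: load  L0  bus=[-]  L0: P0=M P1=I  mem[L0]=30
23. P1: load  L6  bus=[-]  L6: P0=I P1=M  mem[L6]=70
24. P0: store L0 := 60  bus=[-]  L0: P0=M P1=I  mem[L0]=30
25. P1: load  L5  bus=[BusRd,Flush]  L5: P0=S P1=S  mem[L5]=96
26. P1: store L1 := 41  bus=[BusRdX]  L1: P0=I P1=M  mem[L1]=93
27. P1: store L4 := 42  bus=[BusRdX]  L4: P0=I P1=M  mem[L4]=60
28. P0: load  L4  bus=[BusRd,Flush]  L4: P0=S P1=S  mem[L4]=42
29. P1: store L6 := 75  bus=[-]  L6: P0=I P1=M  mem[L6]=70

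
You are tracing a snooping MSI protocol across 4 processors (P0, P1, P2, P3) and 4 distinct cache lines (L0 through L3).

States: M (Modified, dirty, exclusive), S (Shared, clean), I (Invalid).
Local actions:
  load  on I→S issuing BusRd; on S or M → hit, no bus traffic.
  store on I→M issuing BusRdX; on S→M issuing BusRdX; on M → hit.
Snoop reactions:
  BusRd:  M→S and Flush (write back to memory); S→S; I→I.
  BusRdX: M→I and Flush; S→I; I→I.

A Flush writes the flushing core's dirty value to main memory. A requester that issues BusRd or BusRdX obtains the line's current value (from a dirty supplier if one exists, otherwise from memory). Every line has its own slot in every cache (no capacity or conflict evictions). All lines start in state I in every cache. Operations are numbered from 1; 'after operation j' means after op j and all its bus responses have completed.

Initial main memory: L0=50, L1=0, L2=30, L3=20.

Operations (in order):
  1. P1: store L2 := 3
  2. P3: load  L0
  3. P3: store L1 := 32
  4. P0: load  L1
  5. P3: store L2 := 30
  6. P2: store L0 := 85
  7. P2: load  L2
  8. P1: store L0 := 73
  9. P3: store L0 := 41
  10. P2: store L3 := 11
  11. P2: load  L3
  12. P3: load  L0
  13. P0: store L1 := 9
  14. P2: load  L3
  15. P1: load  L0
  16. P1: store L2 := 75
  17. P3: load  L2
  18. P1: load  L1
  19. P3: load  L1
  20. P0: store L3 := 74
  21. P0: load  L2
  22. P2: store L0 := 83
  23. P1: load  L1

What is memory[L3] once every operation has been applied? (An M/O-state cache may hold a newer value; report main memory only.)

[1] P1: store L2 := 3 | P0:I, P1:M(3), P2:I, P3:I | bus: BusRdX
[2] P3: load  L0 | P0:I, P1:I, P2:I, P3:S(50) | bus: BusRd
[3] P3: store L1 := 32 | P0:I, P1:I, P2:I, P3:M(32) | bus: BusRdX
[4] P0: load  L1 | P0:S(32), P1:I, P2:I, P3:S(32) | bus: BusRd,Flush
[5] P3: store L2 := 30 | P0:I, P1:I, P2:I, P3:M(30) | bus: BusRdX,Flush
[6] P2: store L0 := 85 | P0:I, P1:I, P2:M(85), P3:I | bus: BusRdX
[7] P2: load  L2 | P0:I, P1:I, P2:S(30), P3:S(30) | bus: BusRd,Flush
[8] P1: store L0 := 73 | P0:I, P1:M(73), P2:I, P3:I | bus: BusRdX,Flush
[9] P3: store L0 := 41 | P0:I, P1:I, P2:I, P3:M(41) | bus: BusRdX,Flush
[10] P2: store L3 := 11 | P0:I, P1:I, P2:M(11), P3:I | bus: BusRdX
[11] P2: load  L3 | P0:I, P1:I, P2:M(11), P3:I | bus: none
[12] P3: load  L0 | P0:I, P1:I, P2:I, P3:M(41) | bus: none
[13] P0: store L1 := 9 | P0:M(9), P1:I, P2:I, P3:I | bus: BusRdX
[14] P2: load  L3 | P0:I, P1:I, P2:M(11), P3:I | bus: none
[15] P1: load  L0 | P0:I, P1:S(41), P2:I, P3:S(41) | bus: BusRd,Flush
[16] P1: store L2 := 75 | P0:I, P1:M(75), P2:I, P3:I | bus: BusRdX
[17] P3: load  L2 | P0:I, P1:S(75), P2:I, P3:S(75) | bus: BusRd,Flush
[18] P1: load  L1 | P0:S(9), P1:S(9), P2:I, P3:I | bus: BusRd,Flush
[19] P3: load  L1 | P0:S(9), P1:S(9), P2:I, P3:S(9) | bus: BusRd
[20] P0: store L3 := 74 | P0:M(74), P1:I, P2:I, P3:I | bus: BusRdX,Flush
[21] P0: load  L2 | P0:S(75), P1:S(75), P2:I, P3:S(75) | bus: BusRd
[22] P2: store L0 := 83 | P0:I, P1:I, P2:M(83), P3:I | bus: BusRdX
[23] P1: load  L1 | P0:S(9), P1:S(9), P2:I, P3:S(9) | bus: none

memory[L3] = 11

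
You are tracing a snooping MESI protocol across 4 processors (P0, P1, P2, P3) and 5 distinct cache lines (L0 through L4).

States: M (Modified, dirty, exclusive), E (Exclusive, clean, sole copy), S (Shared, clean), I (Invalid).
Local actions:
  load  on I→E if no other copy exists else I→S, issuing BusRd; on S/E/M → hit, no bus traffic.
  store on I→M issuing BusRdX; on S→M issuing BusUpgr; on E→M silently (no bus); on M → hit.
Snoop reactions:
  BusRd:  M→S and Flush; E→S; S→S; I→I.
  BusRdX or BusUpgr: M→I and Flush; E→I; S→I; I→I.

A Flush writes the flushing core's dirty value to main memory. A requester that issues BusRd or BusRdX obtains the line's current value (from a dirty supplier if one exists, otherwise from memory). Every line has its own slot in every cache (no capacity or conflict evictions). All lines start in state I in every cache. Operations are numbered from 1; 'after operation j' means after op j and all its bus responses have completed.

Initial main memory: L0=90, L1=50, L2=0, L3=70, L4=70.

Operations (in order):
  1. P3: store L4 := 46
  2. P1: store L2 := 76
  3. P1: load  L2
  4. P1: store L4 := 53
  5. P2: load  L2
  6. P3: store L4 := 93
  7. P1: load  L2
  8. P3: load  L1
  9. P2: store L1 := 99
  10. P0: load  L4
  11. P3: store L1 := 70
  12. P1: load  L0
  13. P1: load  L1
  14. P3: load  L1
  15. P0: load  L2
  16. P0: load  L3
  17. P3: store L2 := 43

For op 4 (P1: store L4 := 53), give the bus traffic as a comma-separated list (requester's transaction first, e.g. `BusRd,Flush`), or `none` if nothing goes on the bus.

step 1: P3: store L4 := 46  ⟶  IIIM  (L4)  txn=BusRdX  M[L4]=70
step 2: P1: store L2 := 76  ⟶  IMII  (L2)  txn=BusRdX  M[L2]=0
step 3: P1: load  L2  ⟶  IMII  (L2)  txn=∅  M[L2]=0
step 4: P1: store L4 := 53  ⟶  IMII  (L4)  txn=BusRdX+Flush  M[L4]=46
step 5: P2: load  L2  ⟶  ISSI  (L2)  txn=BusRd+Flush  M[L2]=76
step 6: P3: store L4 := 93  ⟶  IIIM  (L4)  txn=BusRdX+Flush  M[L4]=53
step 7: P1: load  L2  ⟶  ISSI  (L2)  txn=∅  M[L2]=76
step 8: P3: load  L1  ⟶  IIIE  (L1)  txn=BusRd  M[L1]=50
step 9: P2: store L1 := 99  ⟶  IIMI  (L1)  txn=BusRdX  M[L1]=50
step 10: P0: load  L4  ⟶  SIIS  (L4)  txn=BusRd+Flush  M[L4]=93
step 11: P3: store L1 := 70  ⟶  IIIM  (L1)  txn=BusRdX+Flush  M[L1]=99
step 12: P1: load  L0  ⟶  IEII  (L0)  txn=BusRd  M[L0]=90
step 13: P1: load  L1  ⟶  ISIS  (L1)  txn=BusRd+Flush  M[L1]=70
step 14: P3: load  L1  ⟶  ISIS  (L1)  txn=∅  M[L1]=70
step 15: P0: load  L2  ⟶  SSSI  (L2)  txn=BusRd  M[L2]=76
step 16: P0: load  L3  ⟶  EIII  (L3)  txn=BusRd  M[L3]=70
step 17: P3: store L2 := 43  ⟶  IIIM  (L2)  txn=BusRdX  M[L2]=76

bus = BusRdX,Flush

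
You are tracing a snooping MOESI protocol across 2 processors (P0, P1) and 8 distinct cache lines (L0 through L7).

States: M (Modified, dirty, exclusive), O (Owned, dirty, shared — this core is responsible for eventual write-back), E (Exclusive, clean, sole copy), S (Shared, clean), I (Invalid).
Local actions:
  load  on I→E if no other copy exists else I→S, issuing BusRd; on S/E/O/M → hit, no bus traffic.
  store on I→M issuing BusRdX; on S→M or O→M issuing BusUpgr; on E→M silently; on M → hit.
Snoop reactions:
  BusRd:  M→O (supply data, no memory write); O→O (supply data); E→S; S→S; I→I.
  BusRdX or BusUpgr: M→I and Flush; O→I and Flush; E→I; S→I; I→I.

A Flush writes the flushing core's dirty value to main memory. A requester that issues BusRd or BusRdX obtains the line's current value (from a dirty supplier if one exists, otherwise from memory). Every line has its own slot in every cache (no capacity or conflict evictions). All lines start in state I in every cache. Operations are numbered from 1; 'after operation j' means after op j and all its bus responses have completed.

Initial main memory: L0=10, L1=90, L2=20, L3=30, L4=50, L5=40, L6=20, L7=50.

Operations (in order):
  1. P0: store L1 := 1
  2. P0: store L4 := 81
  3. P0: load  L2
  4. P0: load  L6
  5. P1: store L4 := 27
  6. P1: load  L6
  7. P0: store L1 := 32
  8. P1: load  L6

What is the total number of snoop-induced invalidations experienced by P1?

invalidations = 0

[1] P0: store L1 := 1 | P0:M(1), P1:I | bus: BusRdX
[2] P0: store L4 := 81 | P0:M(81), P1:I | bus: BusRdX
[3] P0: load  L2 | P0:E(20), P1:I | bus: BusRd
[4] P0: load  L6 | P0:E(20), P1:I | bus: BusRd
[5] P1: store L4 := 27 | P0:I, P1:M(27) | bus: BusRdX,Flush
[6] P1: load  L6 | P0:S(20), P1:S(20) | bus: BusRd
[7] P0: store L1 := 32 | P0:M(32), P1:I | bus: none
[8] P1: load  L6 | P0:S(20), P1:S(20) | bus: none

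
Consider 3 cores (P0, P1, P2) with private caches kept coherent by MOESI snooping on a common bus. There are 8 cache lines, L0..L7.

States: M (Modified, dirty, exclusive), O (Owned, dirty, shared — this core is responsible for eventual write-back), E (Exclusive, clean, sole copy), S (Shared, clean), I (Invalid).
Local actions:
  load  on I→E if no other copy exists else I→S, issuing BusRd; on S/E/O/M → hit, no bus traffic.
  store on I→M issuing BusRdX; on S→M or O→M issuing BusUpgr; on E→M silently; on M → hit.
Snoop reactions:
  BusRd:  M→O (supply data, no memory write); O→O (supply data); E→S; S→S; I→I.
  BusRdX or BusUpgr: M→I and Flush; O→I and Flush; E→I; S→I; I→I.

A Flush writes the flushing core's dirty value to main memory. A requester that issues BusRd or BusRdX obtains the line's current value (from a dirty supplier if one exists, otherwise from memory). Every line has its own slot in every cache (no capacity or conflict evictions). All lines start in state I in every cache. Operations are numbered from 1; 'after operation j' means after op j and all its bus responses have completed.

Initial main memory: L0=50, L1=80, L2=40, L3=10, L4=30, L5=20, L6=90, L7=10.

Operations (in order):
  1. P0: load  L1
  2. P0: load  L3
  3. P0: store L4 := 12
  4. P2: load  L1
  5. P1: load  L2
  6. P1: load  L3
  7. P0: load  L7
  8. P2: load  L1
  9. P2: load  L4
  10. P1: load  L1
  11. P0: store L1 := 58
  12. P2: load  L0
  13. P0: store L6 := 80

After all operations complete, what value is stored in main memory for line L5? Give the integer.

  op1 P0: load  L1 → E/I/I on L1; bus BusRd; mem=80
  op2 P0: load  L3 → E/I/I on L3; bus BusRd; mem=10
  op3 P0: store L4 := 12 → M/I/I on L4; bus BusRdX; mem=30
  op4 P2: load  L1 → S/I/S on L1; bus BusRd; mem=80
  op5 P1: load  L2 → I/E/I on L2; bus BusRd; mem=40
  op6 P1: load  L3 → S/S/I on L3; bus BusRd; mem=10
  op7 P0: load  L7 → E/I/I on L7; bus BusRd; mem=10
  op8 P2: load  L1 → S/I/S on L1; bus (none); mem=80
  op9 P2: load  L4 → O/I/S on L4; bus BusRd; mem=30
  op10 P1: load  L1 → S/S/S on L1; bus BusRd; mem=80
  op11 P0: store L1 := 58 → M/I/I on L1; bus BusUpgr; mem=80
  op12 P2: load  L0 → I/I/E on L0; bus BusRd; mem=50
  op13 P0: store L6 := 80 → M/I/I on L6; bus BusRdX; mem=90

memory[L5] = 20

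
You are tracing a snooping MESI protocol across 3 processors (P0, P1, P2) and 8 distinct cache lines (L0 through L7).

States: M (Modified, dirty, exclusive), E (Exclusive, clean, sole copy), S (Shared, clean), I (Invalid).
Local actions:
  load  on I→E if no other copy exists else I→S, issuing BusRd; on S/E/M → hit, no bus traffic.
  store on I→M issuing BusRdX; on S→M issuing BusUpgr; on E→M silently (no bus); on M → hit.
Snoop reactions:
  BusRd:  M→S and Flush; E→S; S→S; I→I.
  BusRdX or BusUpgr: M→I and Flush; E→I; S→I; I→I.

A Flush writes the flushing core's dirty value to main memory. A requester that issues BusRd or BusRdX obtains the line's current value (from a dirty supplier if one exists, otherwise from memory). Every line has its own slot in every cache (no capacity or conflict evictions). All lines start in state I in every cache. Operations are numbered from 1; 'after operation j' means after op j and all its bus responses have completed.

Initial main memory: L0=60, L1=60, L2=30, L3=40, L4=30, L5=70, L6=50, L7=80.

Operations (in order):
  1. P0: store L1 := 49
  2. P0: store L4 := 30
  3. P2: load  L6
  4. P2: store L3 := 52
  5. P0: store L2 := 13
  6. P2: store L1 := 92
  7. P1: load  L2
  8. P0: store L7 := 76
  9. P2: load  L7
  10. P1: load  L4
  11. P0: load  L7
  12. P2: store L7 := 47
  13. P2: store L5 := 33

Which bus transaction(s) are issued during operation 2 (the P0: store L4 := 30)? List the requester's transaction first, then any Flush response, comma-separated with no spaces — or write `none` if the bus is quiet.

[1] P0: store L1 := 49 | P0:M(49), P1:I, P2:I | bus: BusRdX
[2] P0: store L4 := 30 | P0:M(30), P1:I, P2:I | bus: BusRdX
[3] P2: load  L6 | P0:I, P1:I, P2:E(50) | bus: BusRd
[4] P2: store L3 := 52 | P0:I, P1:I, P2:M(52) | bus: BusRdX
[5] P0: store L2 := 13 | P0:M(13), P1:I, P2:I | bus: BusRdX
[6] P2: store L1 := 92 | P0:I, P1:I, P2:M(92) | bus: BusRdX,Flush
[7] P1: load  L2 | P0:S(13), P1:S(13), P2:I | bus: BusRd,Flush
[8] P0: store L7 := 76 | P0:M(76), P1:I, P2:I | bus: BusRdX
[9] P2: load  L7 | P0:S(76), P1:I, P2:S(76) | bus: BusRd,Flush
[10] P1: load  L4 | P0:S(30), P1:S(30), P2:I | bus: BusRd,Flush
[11] P0: load  L7 | P0:S(76), P1:I, P2:S(76) | bus: none
[12] P2: store L7 := 47 | P0:I, P1:I, P2:M(47) | bus: BusUpgr
[13] P2: store L5 := 33 | P0:I, P1:I, P2:M(33) | bus: BusRdX

bus = BusRdX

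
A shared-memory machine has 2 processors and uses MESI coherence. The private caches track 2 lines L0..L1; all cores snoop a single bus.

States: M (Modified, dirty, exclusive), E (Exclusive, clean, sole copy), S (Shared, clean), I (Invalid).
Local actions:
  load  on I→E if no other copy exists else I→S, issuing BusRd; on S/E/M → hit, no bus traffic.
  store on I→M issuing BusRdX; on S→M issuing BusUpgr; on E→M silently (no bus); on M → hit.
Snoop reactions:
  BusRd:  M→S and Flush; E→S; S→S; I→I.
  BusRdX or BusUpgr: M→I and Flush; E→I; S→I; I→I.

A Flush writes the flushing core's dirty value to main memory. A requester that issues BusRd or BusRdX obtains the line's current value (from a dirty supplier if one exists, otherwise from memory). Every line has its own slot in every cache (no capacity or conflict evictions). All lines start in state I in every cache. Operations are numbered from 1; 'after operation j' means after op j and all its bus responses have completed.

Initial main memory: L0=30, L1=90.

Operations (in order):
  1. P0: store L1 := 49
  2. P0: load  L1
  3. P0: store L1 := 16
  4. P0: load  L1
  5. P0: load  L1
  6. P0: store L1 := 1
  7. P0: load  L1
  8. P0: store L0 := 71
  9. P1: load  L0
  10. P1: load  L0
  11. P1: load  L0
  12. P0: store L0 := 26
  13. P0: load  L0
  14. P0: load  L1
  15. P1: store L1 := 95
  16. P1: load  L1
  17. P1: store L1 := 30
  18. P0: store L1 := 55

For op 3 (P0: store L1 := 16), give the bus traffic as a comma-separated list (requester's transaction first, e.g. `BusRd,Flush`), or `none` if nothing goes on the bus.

[1] P0: store L1 := 49 | P0:M(49), P1:I | bus: BusRdX
[2] P0: load  L1 | P0:M(49), P1:I | bus: none
[3] P0: store L1 := 16 | P0:M(16), P1:I | bus: none
[4] P0: load  L1 | P0:M(16), P1:I | bus: none
[5] P0: load  L1 | P0:M(16), P1:I | bus: none
[6] P0: store L1 := 1 | P0:M(1), P1:I | bus: none
[7] P0: load  L1 | P0:M(1), P1:I | bus: none
[8] P0: store L0 := 71 | P0:M(71), P1:I | bus: BusRdX
[9] P1: load  L0 | P0:S(71), P1:S(71) | bus: BusRd,Flush
[10] P1: load  L0 | P0:S(71), P1:S(71) | bus: none
[11] P1: load  L0 | P0:S(71), P1:S(71) | bus: none
[12] P0: store L0 := 26 | P0:M(26), P1:I | bus: BusUpgr
[13] P0: load  L0 | P0:M(26), P1:I | bus: none
[14] P0: load  L1 | P0:M(1), P1:I | bus: none
[15] P1: store L1 := 95 | P0:I, P1:M(95) | bus: BusRdX,Flush
[16] P1: load  L1 | P0:I, P1:M(95) | bus: none
[17] P1: store L1 := 30 | P0:I, P1:M(30) | bus: none
[18] P0: store L1 := 55 | P0:M(55), P1:I | bus: BusRdX,Flush

bus = none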